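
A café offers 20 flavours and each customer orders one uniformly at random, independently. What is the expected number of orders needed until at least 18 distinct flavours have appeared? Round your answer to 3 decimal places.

41.955

Going from k to k+1 distinct takes a geometric number of orders with mean 20/(20-k).
Sum over k = 0,...,17: E = 20/20 + 20/19 + 20/18 + ... + 20/4 + 20/3 = 41.9548.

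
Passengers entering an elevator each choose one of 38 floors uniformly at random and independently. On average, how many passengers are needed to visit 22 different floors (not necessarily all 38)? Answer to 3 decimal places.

32.193

Going from k to k+1 distinct takes a geometric number of passengers with mean 38/(38-k).
Sum over k = 0,...,21: E = 38/38 + 38/37 + 38/36 + ... + 38/18 + 38/17 = 32.1926.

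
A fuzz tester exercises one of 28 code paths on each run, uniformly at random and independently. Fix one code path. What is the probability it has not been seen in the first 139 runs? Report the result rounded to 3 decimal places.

0.006

On each run the fixed code path fails to appear with probability 27/28.
P(still missing after 139) = (27/28)^139 = 0.0064.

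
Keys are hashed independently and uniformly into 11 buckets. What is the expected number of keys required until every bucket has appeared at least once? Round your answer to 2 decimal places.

The wait to go from k to k+1 distinct buckets is geometric with mean 11/(11-k).
E[T] = 11/11 + 11/10 + 11/9 + ... + 11/2 + 11/1 = 11·H_{11}.
H_{11} = 3.020, so E[T] = 33.219.

33.22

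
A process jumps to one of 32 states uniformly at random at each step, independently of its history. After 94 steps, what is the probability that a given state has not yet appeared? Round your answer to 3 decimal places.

0.051

Each step misses the fixed state with probability (32-1)/32 = 31/32, independently.
P(still missing after 94) = (31/32)^94 = 0.0506.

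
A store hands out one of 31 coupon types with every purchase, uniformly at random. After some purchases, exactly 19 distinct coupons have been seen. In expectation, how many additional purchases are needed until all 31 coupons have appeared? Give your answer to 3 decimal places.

From k distinct to k+1 distinct takes on average 31/(31-k) purchases.
Sum over k = 19,...,30: E = 31/12 + 31/11 + 31/10 + ... + 31/2 + 31/1 = 96.1995.

96.200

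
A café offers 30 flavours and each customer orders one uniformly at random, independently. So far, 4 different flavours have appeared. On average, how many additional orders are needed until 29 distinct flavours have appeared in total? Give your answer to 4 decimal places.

85.6326

With k distinct flavours already seen, the next new one takes an expected 30/(30-k) orders.
Sum over k = 4,...,28: E = 30/26 + 30/25 + 30/24 + ... + 30/3 + 30/2 = 85.63259.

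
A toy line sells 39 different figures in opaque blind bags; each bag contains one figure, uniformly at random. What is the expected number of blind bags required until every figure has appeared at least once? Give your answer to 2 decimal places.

165.89

Split into phases: going from k distinct to k+1 distinct takes on average 39/(39-k) blind bags.
E[T] = 39/39 + 39/38 + 39/37 + ... + 39/2 + 39/1 = 39·H_{39}.
H_{39} = 4.254, so E[T] = 165.888.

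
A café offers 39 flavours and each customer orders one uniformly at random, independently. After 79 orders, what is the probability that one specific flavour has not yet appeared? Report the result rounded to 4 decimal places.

0.1285

Each order misses the fixed flavour with probability (39-1)/39 = 38/39, independently.
P(still missing after 79) = (38/39)^79 = 0.12847.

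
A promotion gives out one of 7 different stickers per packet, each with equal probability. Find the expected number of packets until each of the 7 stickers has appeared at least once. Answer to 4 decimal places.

Split into phases: going from k distinct to k+1 distinct takes on average 7/(7-k) packets.
E[T] = 7/7 + 7/6 + 7/5 + ... + 7/2 + 7/1 = 7·H_{7}.
H_{7} = 2.59286, so E[T] = 18.15000.

18.1500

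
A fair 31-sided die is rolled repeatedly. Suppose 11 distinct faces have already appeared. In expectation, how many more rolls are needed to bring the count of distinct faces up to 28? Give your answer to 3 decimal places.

The wait to go from k to k+1 distinct faces is geometric with mean 31/(31-k).
Sum over k = 11,...,27: E = 31/20 + 31/19 + 31/18 + ... + 31/5 + 31/4 = 54.6966.

54.697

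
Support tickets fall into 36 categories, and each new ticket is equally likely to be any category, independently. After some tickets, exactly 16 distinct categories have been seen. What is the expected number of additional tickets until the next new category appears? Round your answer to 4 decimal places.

1.8000

The number of tickets until the next new category is geometric with success probability 20/36, so its mean is 36/20.
E = 36/20 = 1.80000.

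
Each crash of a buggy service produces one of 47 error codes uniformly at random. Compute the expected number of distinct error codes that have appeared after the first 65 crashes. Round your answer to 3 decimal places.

For each error code, P(seen in 65 crashes) = 1 - (46/47)^65 = 0.7529.
By linearity of expectation, E[distinct seen] = 47·(1 - (46/47)^65) = 35.3856.

35.386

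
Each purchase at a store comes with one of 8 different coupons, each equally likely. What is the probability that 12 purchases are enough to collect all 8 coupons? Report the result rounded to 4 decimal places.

By inclusion–exclusion over which coupons are missing,
P(all seen) = Σ_{j=0}^{8} (-1)^j C(8,j)((8-j)/8)^12
= 1.00000 - 1.61134 + 0.88694 - 0.19895 + 0.01709 - 0.00043 + 0.00000 - 0.00000 + 0.00000
= 0.09331.

0.0933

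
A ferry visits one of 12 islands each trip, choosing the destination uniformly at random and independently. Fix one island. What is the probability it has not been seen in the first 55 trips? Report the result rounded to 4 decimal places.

0.0083

Each trip misses the fixed island with probability (12-1)/12 = 11/12, independently.
P(still missing after 55) = (11/12)^55 = 0.00835.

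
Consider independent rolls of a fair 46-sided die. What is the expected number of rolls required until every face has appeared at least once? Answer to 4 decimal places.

203.1676

After k distinct faces have appeared, the next roll gives a new one with probability (46-k)/46, so the expected wait for the (k+1)-th is 46/(46-k).
E[T] = 46/46 + 46/45 + 46/44 + ... + 46/2 + 46/1 = 46·H_{46}.
H_{46} = 4.41669, so E[T] = 203.16761.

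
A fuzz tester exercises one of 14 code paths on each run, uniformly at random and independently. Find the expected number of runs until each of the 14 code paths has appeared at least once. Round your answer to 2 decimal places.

Split into phases: going from k distinct to k+1 distinct takes on average 14/(14-k) runs.
E[T] = 14/14 + 14/13 + 14/12 + ... + 14/2 + 14/1 = 14·H_{14}.
H_{14} = 3.252, so E[T] = 45.522.

45.52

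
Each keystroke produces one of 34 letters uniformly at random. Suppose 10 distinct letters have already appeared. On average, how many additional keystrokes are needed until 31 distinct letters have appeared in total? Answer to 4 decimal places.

66.0492

With k distinct letters already seen, the next new one takes an expected 34/(34-k) keystrokes.
Sum over k = 10,...,30: E = 34/24 + 34/23 + 34/22 + ... + 34/5 + 34/4 = 66.04924.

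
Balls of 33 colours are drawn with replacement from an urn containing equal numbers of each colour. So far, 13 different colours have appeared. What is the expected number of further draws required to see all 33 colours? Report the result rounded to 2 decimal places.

With k distinct colours already seen, the next new one takes an expected 33/(33-k) draws.
Sum over k = 13,...,32: E = 33/20 + 33/19 + 33/18 + ... + 33/2 + 33/1 = 118.725.

118.73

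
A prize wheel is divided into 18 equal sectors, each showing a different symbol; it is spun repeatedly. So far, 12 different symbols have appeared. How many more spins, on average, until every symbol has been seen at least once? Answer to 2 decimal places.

44.10

With k distinct symbols already seen, the next new one takes an expected 18/(18-k) spins.
Sum over k = 12,...,17: E = 18/6 + 18/5 + 18/4 + 18/3 + 18/2 + 18/1 = 44.100.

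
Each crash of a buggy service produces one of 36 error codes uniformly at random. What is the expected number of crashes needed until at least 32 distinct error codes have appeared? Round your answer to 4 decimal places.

75.2841

With k distinct error codes already seen, the next new one arrives after an expected 36/(36-k) crashes.
Sum over k = 0,...,31: E = 36/36 + 36/35 + 36/34 + ... + 36/6 + 36/5 = 75.28413.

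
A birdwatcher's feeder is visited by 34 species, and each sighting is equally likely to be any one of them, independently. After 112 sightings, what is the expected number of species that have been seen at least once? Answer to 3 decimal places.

For each species, P(seen in 112 sightings) = 1 - (33/34)^112 = 0.9647.
By linearity of expectation, E[distinct seen] = 34·(1 - (33/34)^112) = 32.7994.

32.799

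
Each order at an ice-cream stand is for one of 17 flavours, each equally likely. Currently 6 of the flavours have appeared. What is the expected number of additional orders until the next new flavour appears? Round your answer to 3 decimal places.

1.545

The number of orders until the next new flavour is geometric with success probability 11/17, so its mean is 17/11.
E = 17/11 = 1.5455.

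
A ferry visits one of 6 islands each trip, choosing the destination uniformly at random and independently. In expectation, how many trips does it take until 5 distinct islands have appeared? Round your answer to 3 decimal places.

8.700

With k distinct islands already seen, the next new one arrives after an expected 6/(6-k) trips.
Sum over k = 0,...,4: E = 6/6 + 6/5 + 6/4 + 6/3 + 6/2 = 8.7000.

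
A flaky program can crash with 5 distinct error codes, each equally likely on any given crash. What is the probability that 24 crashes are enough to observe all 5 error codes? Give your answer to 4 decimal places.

0.9764

Let A_i be the event that error code i is missing after 24 crashes. By inclusion–exclusion on the A_i,
P(all seen) = Σ_{j=0}^{5} (-1)^j C(5,j)((5-j)/5)^24
= 1.00000 - 0.02361 + 0.00005 - 0.00000 + 0.00000 - 0.00000
= 0.97644.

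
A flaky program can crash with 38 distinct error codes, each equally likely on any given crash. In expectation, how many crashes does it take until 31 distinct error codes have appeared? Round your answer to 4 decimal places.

Going from k to k+1 distinct takes a geometric number of crashes with mean 38/(38-k).
Sum over k = 0,...,30: E = 38/38 + 38/37 + 38/36 + ... + 38/9 + 38/8 = 62.13171.

62.1317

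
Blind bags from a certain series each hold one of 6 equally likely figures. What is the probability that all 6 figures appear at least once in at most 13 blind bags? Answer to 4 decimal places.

By inclusion–exclusion over which figures are missing,
P(all seen) = Σ_{j=0}^{6} (-1)^j C(6,j)((6-j)/6)^13
= 1.00000 - 0.56078 + 0.07707 - 0.00244 + 0.00001 - 0.00000 + 0.00000
= 0.51386.

0.5139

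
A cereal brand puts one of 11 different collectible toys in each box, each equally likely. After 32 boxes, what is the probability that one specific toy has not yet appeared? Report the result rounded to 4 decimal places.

0.0474

Each box misses the fixed toy with probability (11-1)/11 = 10/11, independently.
P(still missing after 32) = (10/11)^32 = 0.04736.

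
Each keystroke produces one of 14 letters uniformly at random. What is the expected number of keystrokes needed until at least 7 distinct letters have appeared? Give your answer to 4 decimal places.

With k distinct letters already seen, the next new one arrives after an expected 14/(14-k) keystrokes.
Sum over k = 0,...,6: E = 14/14 + 14/13 + 14/12 + ... + 14/9 + 14/8 = 9.22187.

9.2219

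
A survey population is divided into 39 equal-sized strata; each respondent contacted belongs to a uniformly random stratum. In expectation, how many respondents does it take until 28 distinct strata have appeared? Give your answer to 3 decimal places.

48.113

With k distinct strata already seen, the next new one arrives after an expected 39/(39-k) respondents.
Sum over k = 0,...,27: E = 39/39 + 39/38 + 39/37 + ... + 39/13 + 39/12 = 48.1130.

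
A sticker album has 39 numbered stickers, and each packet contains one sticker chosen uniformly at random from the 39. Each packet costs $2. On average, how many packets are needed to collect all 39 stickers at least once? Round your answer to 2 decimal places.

165.89

The wait to go from k to k+1 distinct stickers is geometric with mean 39/(39-k).
E[T] = 39/39 + 39/38 + 39/37 + ... + 39/2 + 39/1 = 39·H_{39}.
H_{39} = 4.254, so E[T] = 165.888.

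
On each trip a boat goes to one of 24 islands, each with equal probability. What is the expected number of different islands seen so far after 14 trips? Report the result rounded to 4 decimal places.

10.7735

For each island, P(seen in 14 trips) = 1 - (23/24)^14 = 0.44890.
By linearity of expectation, E[distinct seen] = 24·(1 - (23/24)^14) = 10.77354.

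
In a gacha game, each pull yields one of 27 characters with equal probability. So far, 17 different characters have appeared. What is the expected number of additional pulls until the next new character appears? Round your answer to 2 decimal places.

2.70

The number of pulls until the next new character is geometric with success probability 10/27, so its mean is 27/10.
E = 27/10 = 2.700.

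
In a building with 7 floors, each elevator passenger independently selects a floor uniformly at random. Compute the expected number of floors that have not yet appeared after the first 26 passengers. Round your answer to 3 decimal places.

0.127

For each floor, P(unseen after 26) = (6/7)^26 = 0.0182.
By linearity of expectation, E[unseen] = 7·(6/7)^26 = 0.1272.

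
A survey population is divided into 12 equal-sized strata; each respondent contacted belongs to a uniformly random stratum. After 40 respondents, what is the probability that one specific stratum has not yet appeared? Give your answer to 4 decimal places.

0.0308

On each respondent the fixed stratum fails to appear with probability 11/12.
P(still missing after 40) = (11/12)^40 = 0.03079.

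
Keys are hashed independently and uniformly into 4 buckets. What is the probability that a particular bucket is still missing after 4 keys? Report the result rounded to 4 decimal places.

On each key the fixed bucket fails to appear with probability 3/4.
P(still missing after 4) = (3/4)^4 = 0.31641.

0.3164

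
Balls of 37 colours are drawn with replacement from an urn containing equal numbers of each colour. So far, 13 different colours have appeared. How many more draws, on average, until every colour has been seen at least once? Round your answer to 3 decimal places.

From k distinct to k+1 distinct takes on average 37/(37-k) draws.
Sum over k = 13,...,36: E = 37/24 + 37/23 + 37/22 + ... + 37/2 + 37/1 = 139.7105.

139.710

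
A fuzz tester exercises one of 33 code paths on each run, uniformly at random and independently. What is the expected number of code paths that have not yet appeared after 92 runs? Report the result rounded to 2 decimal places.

1.95

For each code path, P(unseen after 92) = (32/33)^92 = 0.059.
By linearity of expectation, E[unseen] = 33·(32/33)^92 = 1.945.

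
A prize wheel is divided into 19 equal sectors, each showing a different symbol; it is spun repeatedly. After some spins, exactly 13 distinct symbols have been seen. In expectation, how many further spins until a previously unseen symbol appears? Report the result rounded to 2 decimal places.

3.17

Each spin yields a new symbol with probability (19-13)/19 = 6/19, so the wait is geometric with mean 19/6.
E = 19/6 = 3.167.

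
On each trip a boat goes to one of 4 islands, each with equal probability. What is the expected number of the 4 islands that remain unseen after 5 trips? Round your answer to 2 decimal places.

For each island, P(unseen after 5) = (3/4)^5 = 0.237.
By linearity of expectation, E[unseen] = 4·(3/4)^5 = 0.949.

0.95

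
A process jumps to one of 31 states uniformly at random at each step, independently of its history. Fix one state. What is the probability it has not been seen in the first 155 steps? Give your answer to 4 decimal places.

0.0062

Each step misses the fixed state with probability (31-1)/31 = 30/31, independently.
P(still missing after 155) = (30/31)^155 = 0.00620.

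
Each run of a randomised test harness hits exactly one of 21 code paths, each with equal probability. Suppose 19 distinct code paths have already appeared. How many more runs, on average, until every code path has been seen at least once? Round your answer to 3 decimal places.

The wait to go from k to k+1 distinct code paths is geometric with mean 21/(21-k).
Sum over k = 19,...,20: E = 21/2 + 21/1 = 31.5000.

31.500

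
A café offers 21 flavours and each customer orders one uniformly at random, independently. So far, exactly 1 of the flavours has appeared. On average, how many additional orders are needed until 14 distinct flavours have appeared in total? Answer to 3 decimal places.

21.103

From k distinct to k+1 distinct takes on average 21/(21-k) orders.
Sum over k = 1,...,13: E = 21/20 + 21/19 + 21/18 + ... + 21/9 + 21/8 = 21.1025.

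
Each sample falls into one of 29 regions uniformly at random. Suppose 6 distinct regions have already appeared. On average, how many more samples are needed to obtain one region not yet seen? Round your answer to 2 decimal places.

1.26

The number of samples until the next new region is geometric with success probability 23/29, so its mean is 29/23.
E = 29/23 = 1.261.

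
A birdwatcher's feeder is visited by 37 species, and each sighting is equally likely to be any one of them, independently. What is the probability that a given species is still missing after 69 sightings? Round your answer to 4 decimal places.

On each sighting the fixed species fails to appear with probability 36/37.
P(still missing after 69) = (36/37)^69 = 0.15099.

0.1510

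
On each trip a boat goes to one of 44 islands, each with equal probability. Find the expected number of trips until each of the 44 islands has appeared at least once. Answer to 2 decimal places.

192.40

After k distinct islands have appeared, the next trip gives a new one with probability (44-k)/44, so the expected wait for the (k+1)-th is 44/(44-k).
E[T] = 44/44 + 44/43 + 44/42 + ... + 44/2 + 44/1 = 44·H_{44}.
H_{44} = 4.373, so E[T] = 192.400.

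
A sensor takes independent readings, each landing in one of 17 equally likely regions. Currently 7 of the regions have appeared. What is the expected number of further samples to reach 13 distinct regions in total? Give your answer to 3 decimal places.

14.376

From k distinct to k+1 distinct takes on average 17/(17-k) samples.
Sum over k = 7,...,12: E = 17/10 + 17/9 + 17/8 + 17/7 + 17/6 + 17/5 = 14.3758.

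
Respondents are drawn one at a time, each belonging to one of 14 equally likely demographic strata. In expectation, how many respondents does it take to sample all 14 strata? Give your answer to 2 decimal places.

45.52

After k distinct strata have appeared, the next respondent gives a new one with probability (14-k)/14, so the expected wait for the (k+1)-th is 14/(14-k).
E[T] = 14/14 + 14/13 + 14/12 + ... + 14/2 + 14/1 = 14·H_{14}.
H_{14} = 3.252, so E[T] = 45.522.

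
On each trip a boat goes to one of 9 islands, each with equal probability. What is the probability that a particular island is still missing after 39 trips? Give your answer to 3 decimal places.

On each trip the fixed island fails to appear with probability 8/9.
P(still missing after 39) = (8/9)^39 = 0.0101.

0.010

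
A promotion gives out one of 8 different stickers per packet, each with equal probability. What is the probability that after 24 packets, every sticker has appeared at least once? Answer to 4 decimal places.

By inclusion–exclusion over which stickers are missing,
P(all seen) = Σ_{j=0}^{8} (-1)^j C(8,j)((8-j)/8)^24
= 1.00000 - 0.32455 + 0.02809 - 0.00071 + 0.00000 - 0.00000 + 0.00000 - 0.00000 + 0.00000
= 0.70284.

0.7028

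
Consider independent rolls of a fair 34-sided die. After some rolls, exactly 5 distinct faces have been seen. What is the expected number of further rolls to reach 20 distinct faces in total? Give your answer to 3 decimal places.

The wait to go from k to k+1 distinct faces is geometric with mean 34/(34-k).
Sum over k = 5,...,19: E = 34/29 + 34/28 + 34/27 + ... + 34/16 + 34/15 = 24.1431.

24.143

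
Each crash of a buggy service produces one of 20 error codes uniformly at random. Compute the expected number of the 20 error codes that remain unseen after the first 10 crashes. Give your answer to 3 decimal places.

11.975

For each error code, P(unseen after 10) = (19/20)^10 = 0.5987.
By linearity of expectation, E[unseen] = 20·(19/20)^10 = 11.9747.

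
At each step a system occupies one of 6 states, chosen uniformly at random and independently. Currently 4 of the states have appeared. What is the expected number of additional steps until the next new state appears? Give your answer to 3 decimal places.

3.000

Each step yields a new state with probability (6-4)/6 = 2/6, so the wait is geometric with mean 6/2.
E = 6/2 = 3.0000.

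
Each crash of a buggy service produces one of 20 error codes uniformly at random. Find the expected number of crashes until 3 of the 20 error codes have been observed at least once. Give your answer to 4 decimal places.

3.1637

With k distinct error codes already seen, the next new one arrives after an expected 20/(20-k) crashes.
Sum over k = 0,...,2: E = 20/20 + 20/19 + 20/18 = 3.16374.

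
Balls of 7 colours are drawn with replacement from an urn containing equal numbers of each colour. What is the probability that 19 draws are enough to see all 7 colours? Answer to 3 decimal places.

0.660

Let A_i be the event that colour i is missing after 19 draws. By inclusion–exclusion on the A_i,
P(all seen) = Σ_{j=0}^{7} (-1)^j C(7,j)((7-j)/7)^19
= 1.0000 - 0.3742 + 0.0351 - 0.0008 + 0.0000 - 0.0000 + 0.0000 - 0.0000
= 0.6601.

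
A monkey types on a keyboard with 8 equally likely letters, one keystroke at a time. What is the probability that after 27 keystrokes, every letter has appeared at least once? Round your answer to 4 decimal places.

0.7943

By inclusion–exclusion over which letters are missing,
P(all seen) = Σ_{j=0}^{8} (-1)^j C(8,j)((8-j)/8)^27
= 1.00000 - 0.21742 + 0.01185 - 0.00017 + 0.00000 - 0.00000 + 0.00000 - 0.00000 + 0.00000
= 0.79426.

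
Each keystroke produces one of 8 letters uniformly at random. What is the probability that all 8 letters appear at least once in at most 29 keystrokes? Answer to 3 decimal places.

0.840

By inclusion–exclusion over which letters are missing,
P(all seen) = Σ_{j=0}^{8} (-1)^j C(8,j)((8-j)/8)^29
= 1.0000 - 0.1665 + 0.0067 - 0.0001 + 0.0000 - 0.0000 + 0.0000 - 0.0000 + 0.0000
= 0.8401.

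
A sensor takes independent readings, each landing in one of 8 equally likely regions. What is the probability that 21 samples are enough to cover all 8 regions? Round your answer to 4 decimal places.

By inclusion–exclusion over which regions are missing,
P(all seen) = Σ_{j=0}^{8} (-1)^j C(8,j)((8-j)/8)^21
= 1.00000 - 0.48446 + 0.06660 - 0.00290 + 0.00003 - 0.00000 + 0.00000 - 0.00000 + 0.00000
= 0.57927.

0.5793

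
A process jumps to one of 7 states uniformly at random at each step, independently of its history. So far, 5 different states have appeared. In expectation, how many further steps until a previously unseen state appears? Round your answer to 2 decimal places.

3.50

The number of steps until the next new state is geometric with success probability 2/7, so its mean is 7/2.
E = 7/2 = 3.500.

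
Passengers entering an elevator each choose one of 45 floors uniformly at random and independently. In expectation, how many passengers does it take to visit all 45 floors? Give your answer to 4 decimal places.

197.7727

The wait to go from k to k+1 distinct floors is geometric with mean 45/(45-k).
E[T] = 45/45 + 45/44 + 45/43 + ... + 45/2 + 45/1 = 45·H_{45}.
H_{45} = 4.39495, so E[T] = 197.77267.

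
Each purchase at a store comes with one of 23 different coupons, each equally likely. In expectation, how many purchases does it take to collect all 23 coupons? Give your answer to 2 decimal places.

85.89

The wait to go from k to k+1 distinct coupons is geometric with mean 23/(23-k).
E[T] = 23/23 + 23/22 + 23/21 + ... + 23/2 + 23/1 = 23·H_{23}.
H_{23} = 3.734, so E[T] = 85.889.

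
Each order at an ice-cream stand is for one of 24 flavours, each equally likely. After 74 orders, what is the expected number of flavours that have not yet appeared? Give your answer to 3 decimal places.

1.029

For each flavour, P(unseen after 74) = (23/24)^74 = 0.0429.
By linearity of expectation, E[unseen] = 24·(23/24)^74 = 1.0291.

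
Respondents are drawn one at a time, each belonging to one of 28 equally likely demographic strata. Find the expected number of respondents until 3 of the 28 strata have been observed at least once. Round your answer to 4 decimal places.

3.1140

With k distinct strata already seen, the next new one arrives after an expected 28/(28-k) respondents.
Sum over k = 0,...,2: E = 28/28 + 28/27 + 28/26 = 3.11396.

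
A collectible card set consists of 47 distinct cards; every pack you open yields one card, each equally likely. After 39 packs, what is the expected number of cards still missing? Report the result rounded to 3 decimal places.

20.316

For each card, P(unseen after 39) = (46/47)^39 = 0.4323.
By linearity of expectation, E[unseen] = 47·(46/47)^39 = 20.3159.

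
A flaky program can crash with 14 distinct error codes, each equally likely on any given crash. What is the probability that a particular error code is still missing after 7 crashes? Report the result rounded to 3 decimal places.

On each crash the fixed error code fails to appear with probability 13/14.
P(still missing after 7) = (13/14)^7 = 0.5953.

0.595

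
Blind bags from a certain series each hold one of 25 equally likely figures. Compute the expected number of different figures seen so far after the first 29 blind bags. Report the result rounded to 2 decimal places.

For each figure, P(seen in 29 blind bags) = 1 - (24/25)^29 = 0.694.
By linearity of expectation, E[distinct seen] = 25·(1 - (24/25)^29) = 17.347.

17.35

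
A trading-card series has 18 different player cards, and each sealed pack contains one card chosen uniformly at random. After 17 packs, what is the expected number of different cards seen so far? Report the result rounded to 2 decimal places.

For each card, P(seen in 17 packs) = 1 - (17/18)^17 = 0.622.
By linearity of expectation, E[distinct seen] = 18·(1 - (17/18)^17) = 11.188.

11.19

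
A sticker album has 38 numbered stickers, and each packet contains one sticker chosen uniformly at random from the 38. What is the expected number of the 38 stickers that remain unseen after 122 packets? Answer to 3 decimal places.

For each sticker, P(unseen after 122) = (37/38)^122 = 0.0386.
By linearity of expectation, E[unseen] = 38·(37/38)^122 = 1.4682.

1.468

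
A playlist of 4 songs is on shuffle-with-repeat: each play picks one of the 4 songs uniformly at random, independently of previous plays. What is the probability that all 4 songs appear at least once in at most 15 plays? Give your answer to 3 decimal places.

0.947

By inclusion–exclusion over which songs are missing,
P(all seen) = Σ_{j=0}^{4} (-1)^j C(4,j)((4-j)/4)^15
= 1.0000 - 0.0535 + 0.0002 - 0.0000 + 0.0000
= 0.9467.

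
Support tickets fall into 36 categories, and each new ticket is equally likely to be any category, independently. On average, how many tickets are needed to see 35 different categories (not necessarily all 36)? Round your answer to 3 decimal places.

114.284

With k distinct categories already seen, the next new one arrives after an expected 36/(36-k) tickets.
Sum over k = 0,...,34: E = 36/36 + 36/35 + 36/34 + ... + 36/3 + 36/2 = 114.2841.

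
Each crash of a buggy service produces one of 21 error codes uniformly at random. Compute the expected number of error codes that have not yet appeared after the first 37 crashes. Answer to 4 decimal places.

3.4531

For each error code, P(unseen after 37) = (20/21)^37 = 0.16444.
By linearity of expectation, E[unseen] = 21·(20/21)^37 = 3.45315.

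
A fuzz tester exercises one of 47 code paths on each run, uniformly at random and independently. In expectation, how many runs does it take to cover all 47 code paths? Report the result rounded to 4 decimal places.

208.5843

Split into phases: going from k distinct to k+1 distinct takes on average 47/(47-k) runs.
E[T] = 47/47 + 47/46 + 47/45 + ... + 47/2 + 47/1 = 47·H_{47}.
H_{47} = 4.43796, so E[T] = 208.58430.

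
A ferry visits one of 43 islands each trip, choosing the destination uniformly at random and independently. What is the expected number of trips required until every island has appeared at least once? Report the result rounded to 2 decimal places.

After k distinct islands have appeared, the next trip gives a new one with probability (43-k)/43, so the expected wait for the (k+1)-th is 43/(43-k).
E[T] = 43/43 + 43/42 + 43/41 + ... + 43/2 + 43/1 = 43·H_{43}.
H_{43} = 4.350, so E[T] = 187.050.

187.05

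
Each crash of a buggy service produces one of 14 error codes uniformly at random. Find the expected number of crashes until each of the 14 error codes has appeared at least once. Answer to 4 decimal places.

Split into phases: going from k distinct to k+1 distinct takes on average 14/(14-k) crashes.
E[T] = 14/14 + 14/13 + 14/12 + ... + 14/2 + 14/1 = 14·H_{14}.
H_{14} = 3.25156, so E[T] = 45.52187.

45.5219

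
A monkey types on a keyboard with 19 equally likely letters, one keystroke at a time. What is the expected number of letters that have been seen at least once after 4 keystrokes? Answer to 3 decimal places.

For each letter, P(seen in 4 keystrokes) = 1 - (18/19)^4 = 0.1945.
By linearity of expectation, E[distinct seen] = 19·(1 - (18/19)^4) = 3.6951.

3.695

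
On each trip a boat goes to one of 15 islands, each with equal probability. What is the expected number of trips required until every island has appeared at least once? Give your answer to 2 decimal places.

After k distinct islands have appeared, the next trip gives a new one with probability (15-k)/15, so the expected wait for the (k+1)-th is 15/(15-k).
E[T] = 15/15 + 15/14 + 15/13 + ... + 15/2 + 15/1 = 15·H_{15}.
H_{15} = 3.318, so E[T] = 49.773.

49.77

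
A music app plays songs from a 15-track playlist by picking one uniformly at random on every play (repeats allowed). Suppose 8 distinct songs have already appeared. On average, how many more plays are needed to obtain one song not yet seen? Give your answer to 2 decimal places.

The number of plays until the next new song is geometric with success probability 7/15, so its mean is 15/7.
E = 15/7 = 2.143.

2.14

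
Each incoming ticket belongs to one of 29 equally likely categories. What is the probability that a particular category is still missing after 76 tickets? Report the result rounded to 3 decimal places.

Each ticket misses the fixed category with probability (29-1)/29 = 28/29, independently.
P(still missing after 76) = (28/29)^76 = 0.0695.

0.069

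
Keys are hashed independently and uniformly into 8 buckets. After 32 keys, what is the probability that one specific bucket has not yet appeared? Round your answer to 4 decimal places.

On each key the fixed bucket fails to appear with probability 7/8.
P(still missing after 32) = (7/8)^32 = 0.01394.

0.0139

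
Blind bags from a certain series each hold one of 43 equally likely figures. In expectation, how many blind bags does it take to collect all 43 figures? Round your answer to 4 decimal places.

The wait to go from k to k+1 distinct figures is geometric with mean 43/(43-k).
E[T] = 43/43 + 43/42 + 43/41 + ... + 43/2 + 43/1 = 43·H_{43}.
H_{43} = 4.35000, so E[T] = 187.04994.

187.0499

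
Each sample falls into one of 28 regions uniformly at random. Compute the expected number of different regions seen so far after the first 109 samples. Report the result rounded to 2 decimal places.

For each region, P(seen in 109 samples) = 1 - (27/28)^109 = 0.981.
By linearity of expectation, E[distinct seen] = 28·(1 - (27/28)^109) = 27.468.

27.47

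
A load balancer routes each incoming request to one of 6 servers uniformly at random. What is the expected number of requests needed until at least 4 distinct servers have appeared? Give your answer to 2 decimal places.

5.70

With k distinct servers already seen, the next new one arrives after an expected 6/(6-k) requests.
Sum over k = 0,...,3: E = 6/6 + 6/5 + 6/4 + 6/3 = 5.700.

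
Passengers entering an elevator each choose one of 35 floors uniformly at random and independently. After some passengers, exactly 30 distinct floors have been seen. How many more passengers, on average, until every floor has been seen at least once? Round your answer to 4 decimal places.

79.9167

With k distinct floors already seen, the next new one takes an expected 35/(35-k) passengers.
Sum over k = 30,...,34: E = 35/5 + 35/4 + 35/3 + 35/2 + 35/1 = 79.91667.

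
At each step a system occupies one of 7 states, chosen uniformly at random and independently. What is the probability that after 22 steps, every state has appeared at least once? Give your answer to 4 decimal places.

Let A_i be the event that state i is missing after 22 steps. By inclusion–exclusion on the A_i,
P(all seen) = Σ_{j=0}^{7} (-1)^j C(7,j)((7-j)/7)^22
= 1.00000 - 0.23565 + 0.01281 - 0.00016 + 0.00000 - 0.00000 + 0.00000 - 0.00000
= 0.77700.

0.7770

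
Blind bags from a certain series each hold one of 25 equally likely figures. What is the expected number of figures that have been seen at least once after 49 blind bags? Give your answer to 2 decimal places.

For each figure, P(seen in 49 blind bags) = 1 - (24/25)^49 = 0.865.
By linearity of expectation, E[distinct seen] = 25·(1 - (24/25)^49) = 21.618.

21.62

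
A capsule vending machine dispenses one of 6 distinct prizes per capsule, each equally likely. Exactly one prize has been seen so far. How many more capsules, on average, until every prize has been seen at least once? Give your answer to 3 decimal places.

13.700

From k distinct to k+1 distinct takes on average 6/(6-k) capsules.
Sum over k = 1,...,5: E = 6/5 + 6/4 + 6/3 + 6/2 + 6/1 = 13.7000.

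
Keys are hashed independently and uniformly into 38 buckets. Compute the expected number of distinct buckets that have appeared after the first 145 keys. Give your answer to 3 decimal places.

37.205

For each bucket, P(seen in 145 keys) = 1 - (37/38)^145 = 0.9791.
By linearity of expectation, E[distinct seen] = 38·(1 - (37/38)^145) = 37.2049.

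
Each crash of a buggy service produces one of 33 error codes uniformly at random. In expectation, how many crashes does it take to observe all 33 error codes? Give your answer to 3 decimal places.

134.930

After k distinct error codes have appeared, the next crash gives a new one with probability (33-k)/33, so the expected wait for the (k+1)-th is 33/(33-k).
E[T] = 33/33 + 33/32 + 33/31 + ... + 33/2 + 33/1 = 33·H_{33}.
H_{33} = 4.0888, so E[T] = 134.9303.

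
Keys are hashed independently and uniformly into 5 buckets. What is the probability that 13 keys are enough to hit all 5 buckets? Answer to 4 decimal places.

Let A_i be the event that bucket i is missing after 13 keys. By inclusion–exclusion on the A_i,
P(all seen) = Σ_{j=0}^{5} (-1)^j C(5,j)((5-j)/5)^13
= 1.00000 - 0.27488 + 0.01306 - 0.00007 + 0.00000 - 0.00000
= 0.73812.

0.7381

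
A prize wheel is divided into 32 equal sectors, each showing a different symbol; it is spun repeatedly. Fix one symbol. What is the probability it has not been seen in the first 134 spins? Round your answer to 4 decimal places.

0.0142

Each spin misses the fixed symbol with probability (32-1)/32 = 31/32, independently.
P(still missing after 134) = (31/32)^134 = 0.01420.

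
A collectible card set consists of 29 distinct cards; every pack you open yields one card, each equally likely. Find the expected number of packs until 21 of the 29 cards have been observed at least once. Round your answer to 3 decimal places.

36.070

With k distinct cards already seen, the next new one arrives after an expected 29/(29-k) packs.
Sum over k = 0,...,20: E = 29/29 + 29/28 + 29/27 + ... + 29/10 + 29/9 = 36.0701.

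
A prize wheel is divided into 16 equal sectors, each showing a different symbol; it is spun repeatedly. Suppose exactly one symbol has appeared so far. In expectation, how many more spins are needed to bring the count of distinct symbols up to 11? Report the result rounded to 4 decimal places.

With k distinct symbols already seen, the next new one takes an expected 16/(16-k) spins.
Sum over k = 1,...,10: E = 16/15 + 16/14 + 16/13 + ... + 16/7 + 16/6 = 16.55833.

16.5583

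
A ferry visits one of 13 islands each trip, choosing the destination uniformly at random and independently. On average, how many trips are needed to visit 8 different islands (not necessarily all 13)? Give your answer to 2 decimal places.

With k distinct islands already seen, the next new one arrives after an expected 13/(13-k) trips.
Sum over k = 0,...,7: E = 13/13 + 13/12 + 13/11 + ... + 13/7 + 13/6 = 11.658.

11.66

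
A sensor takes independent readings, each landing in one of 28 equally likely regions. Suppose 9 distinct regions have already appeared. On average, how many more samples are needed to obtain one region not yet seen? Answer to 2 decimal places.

1.47

Each sample yields a new region with probability (28-9)/28 = 19/28, so the wait is geometric with mean 28/19.
E = 28/19 = 1.474.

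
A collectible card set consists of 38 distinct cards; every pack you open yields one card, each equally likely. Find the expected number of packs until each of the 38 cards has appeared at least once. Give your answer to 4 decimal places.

After k distinct cards have appeared, the next pack gives a new one with probability (38-k)/38, so the expected wait for the (k+1)-th is 38/(38-k).
E[T] = 38/38 + 38/37 + 38/36 + ... + 38/2 + 38/1 = 38·H_{38}.
H_{38} = 4.22790, so E[T] = 160.66028.

160.6603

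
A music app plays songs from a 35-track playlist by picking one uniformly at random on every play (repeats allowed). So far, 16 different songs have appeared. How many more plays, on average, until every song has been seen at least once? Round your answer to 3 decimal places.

124.171

The wait to go from k to k+1 distinct songs is geometric with mean 35/(35-k).
Sum over k = 16,...,34: E = 35/19 + 35/18 + 35/17 + ... + 35/2 + 35/1 = 124.1709.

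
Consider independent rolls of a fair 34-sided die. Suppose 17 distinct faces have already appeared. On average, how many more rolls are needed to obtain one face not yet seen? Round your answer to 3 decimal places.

Each roll yields a new face with probability (34-17)/34 = 17/34, so the wait is geometric with mean 34/17.
E = 34/17 = 2.0000.

2.000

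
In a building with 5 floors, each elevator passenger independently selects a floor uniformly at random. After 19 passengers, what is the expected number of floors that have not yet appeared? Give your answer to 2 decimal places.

For each floor, P(unseen after 19) = (4/5)^19 = 0.014.
By linearity of expectation, E[unseen] = 5·(4/5)^19 = 0.072.

0.07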